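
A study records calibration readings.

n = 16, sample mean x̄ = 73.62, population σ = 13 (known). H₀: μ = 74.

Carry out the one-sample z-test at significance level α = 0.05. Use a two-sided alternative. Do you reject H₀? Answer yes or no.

reject H₀: no

SE = σ/√n = 13/√16 = 3.2500
z = (x̄−μ₀)/SE = (73.62−74)/3.2500 = -0.1169
p-value (two-sided) = 0.90692
At α=0.05: p ≥ α → fail to reject H₀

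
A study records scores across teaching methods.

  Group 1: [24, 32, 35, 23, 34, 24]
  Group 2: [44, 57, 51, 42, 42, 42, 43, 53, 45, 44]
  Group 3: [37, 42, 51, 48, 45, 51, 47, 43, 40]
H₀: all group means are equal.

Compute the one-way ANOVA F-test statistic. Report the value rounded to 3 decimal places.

Group means [28.67, 46.30, 44.89], grand mean 41.560
SSB = Σnᵢ(x̄ᵢ−x̄)² = 1321.838; SSW = ΣΣ(x−x̄ᵢ)² = 602.322
MSB = 1321.838/2 = 660.9189; MSW = 602.322/22 = 27.3783
F = MSB/MSW = 24.1403
df = (2, 22)

test statistic = 24.140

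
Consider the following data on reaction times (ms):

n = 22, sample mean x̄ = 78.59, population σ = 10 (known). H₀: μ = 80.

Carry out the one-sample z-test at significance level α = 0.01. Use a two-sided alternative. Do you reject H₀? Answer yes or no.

SE = σ/√n = 10/√22 = 2.1320
z = (x̄−μ₀)/SE = (78.59−80)/2.1320 = -0.6613
p-value (two-sided) = 0.50839
At α=0.01: p ≥ α → fail to reject H₀

reject H₀: no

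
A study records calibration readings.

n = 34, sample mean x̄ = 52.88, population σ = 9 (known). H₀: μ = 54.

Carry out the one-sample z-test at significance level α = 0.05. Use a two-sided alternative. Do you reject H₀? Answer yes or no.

reject H₀: no

SE = σ/√n = 9/√34 = 1.5435
z = (x̄−μ₀)/SE = (52.88−54)/1.5435 = -0.7256
p-value (two-sided) = 0.46807
At α=0.05: p ≥ α → fail to reject H₀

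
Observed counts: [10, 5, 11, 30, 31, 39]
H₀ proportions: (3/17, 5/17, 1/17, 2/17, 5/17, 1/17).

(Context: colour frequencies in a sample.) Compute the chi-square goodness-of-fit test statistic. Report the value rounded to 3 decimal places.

n = 126; E_i = n·p_i = [22.24, 37.06, 7.41, 14.82, 37.06, 7.41]
χ² = (10−22.24)²/22.24 + (5−37.06)²/37.06 + (11−7.41)²/7.41 + (30−14.82)²/14.82 + (31−37.06)²/37.06 + (39−7.41)²/7.41 = 187.3577
df = 5

test statistic = 187.358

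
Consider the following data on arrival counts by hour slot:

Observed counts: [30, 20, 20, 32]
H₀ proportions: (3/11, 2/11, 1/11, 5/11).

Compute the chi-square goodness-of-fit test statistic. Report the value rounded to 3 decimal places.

n = 102; E_i = n·p_i = [27.82, 18.55, 9.27, 46.36]
χ² = (30−27.82)²/27.82 + (20−18.55)²/18.55 + (20−9.27)²/9.27 + (32−46.36)²/46.36 = 17.1451
df = 3

test statistic = 17.145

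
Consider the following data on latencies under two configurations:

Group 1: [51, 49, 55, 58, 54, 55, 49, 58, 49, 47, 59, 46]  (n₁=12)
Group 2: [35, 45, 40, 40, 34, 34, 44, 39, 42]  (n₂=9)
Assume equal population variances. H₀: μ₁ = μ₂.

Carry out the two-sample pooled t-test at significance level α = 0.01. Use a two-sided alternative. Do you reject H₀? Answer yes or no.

reject H₀: yes

x̄₁=52.500, s₁=4.563, n₁=12
x̄₂=39.222, s₂=4.147, n₂=9
s_p² = [11·4.563² + 8·4.147²]/19 = 19.2924
SE = √(s_p²·(1/12+1/9)) = 1.9368
t = (52.500−39.222)/1.9368 = 6.8554
df = 19
p-value (two-sided) = 0.00000
At α=0.01: p < α → reject H₀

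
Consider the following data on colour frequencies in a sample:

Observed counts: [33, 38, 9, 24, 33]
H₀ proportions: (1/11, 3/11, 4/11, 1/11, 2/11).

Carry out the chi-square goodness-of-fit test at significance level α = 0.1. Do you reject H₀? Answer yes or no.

n = 137; E_i = n·p_i = [12.45, 37.36, 49.82, 12.45, 24.91]
χ² = (33−12.45)²/12.45 + (38−37.36)²/37.36 + (9−49.82)²/49.82 + (24−12.45)²/12.45 + (33−24.91)²/24.91 = 80.6782
df = 4
p-value (upper-tail) = 0.00000
At α=0.1: p < α → reject H₀

reject H₀: yes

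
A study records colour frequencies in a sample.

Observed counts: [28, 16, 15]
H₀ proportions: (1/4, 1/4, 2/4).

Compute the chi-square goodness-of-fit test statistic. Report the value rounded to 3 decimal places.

n = 59; E_i = n·p_i = [14.75, 14.75, 29.50]
χ² = (28−14.75)²/14.75 + (16−14.75)²/14.75 + (15−29.50)²/29.50 = 19.1356
df = 2

test statistic = 19.136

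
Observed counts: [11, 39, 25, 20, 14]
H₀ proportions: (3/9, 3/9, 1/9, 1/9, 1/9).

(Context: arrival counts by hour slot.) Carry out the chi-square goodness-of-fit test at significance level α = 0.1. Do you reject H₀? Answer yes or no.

n = 109; E_i = n·p_i = [36.33, 36.33, 12.11, 12.11, 12.11]
χ² = (11−36.33)²/36.33 + (39−36.33)²/36.33 + (25−12.11)²/12.11 + (20−12.11)²/12.11 + (14−12.11)²/12.11 = 37.0092
df = 4
p-value (upper-tail) = 0.00000
At α=0.1: p < α → reject H₀

reject H₀: yes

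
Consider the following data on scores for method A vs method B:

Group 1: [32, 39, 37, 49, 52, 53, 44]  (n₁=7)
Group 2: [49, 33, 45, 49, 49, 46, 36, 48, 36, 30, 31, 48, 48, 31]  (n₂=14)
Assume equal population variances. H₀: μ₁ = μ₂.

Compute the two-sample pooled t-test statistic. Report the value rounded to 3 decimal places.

x̄₁=43.714, s₁=8.036, n₁=7
x̄₂=41.357, s₂=7.909, n₂=14
s_p² = [6·8.036² + 13·7.909²]/19 = 63.1917
SE = √(s_p²·(1/7+1/14)) = 3.6798
t = (43.714−41.357)/3.6798 = 0.6406
df = 19

test statistic = 0.641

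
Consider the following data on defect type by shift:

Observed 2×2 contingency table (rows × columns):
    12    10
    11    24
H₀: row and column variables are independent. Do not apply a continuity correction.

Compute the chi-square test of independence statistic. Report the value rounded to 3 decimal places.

Row totals [22, 35], col totals [23, 34], n=57
χ² = (12−8.88)²/8.88 + (10−13.12)²/13.12 + (11−14.12)²/14.12 + (24−20.88)²/20.88 = 2.9993
df = 1

test statistic = 2.999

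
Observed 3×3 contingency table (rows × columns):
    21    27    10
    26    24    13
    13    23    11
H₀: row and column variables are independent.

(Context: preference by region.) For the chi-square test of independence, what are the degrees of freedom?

df = (r−1)(c−1) = (3−1)·(3−1) = 4

degrees of freedom = 4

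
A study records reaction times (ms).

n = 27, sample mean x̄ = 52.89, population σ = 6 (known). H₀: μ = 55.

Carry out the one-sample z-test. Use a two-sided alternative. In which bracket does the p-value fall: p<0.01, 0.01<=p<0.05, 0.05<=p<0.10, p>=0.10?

SE = σ/√n = 6/√27 = 1.1547
z = (x̄−μ₀)/SE = (52.89−55)/1.1547 = -1.8273
p-value (two-sided) = 0.06765
→ bracket: 0.05<=p<0.10

p-value bracket: 0.05<=p<0.10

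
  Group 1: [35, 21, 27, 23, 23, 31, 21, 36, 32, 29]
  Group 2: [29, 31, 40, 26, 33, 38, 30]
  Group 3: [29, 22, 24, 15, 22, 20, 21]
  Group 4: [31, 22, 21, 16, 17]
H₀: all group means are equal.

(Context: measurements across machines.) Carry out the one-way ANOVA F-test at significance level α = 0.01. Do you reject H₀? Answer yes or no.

Group means [27.80, 32.43, 21.86, 21.40], grand mean 26.379
SSB = Σnᵢ(x̄ᵢ−x̄)² = 543.456; SSW = ΣΣ(x−x̄ᵢ)² = 685.371
MSB = 543.456/3 = 181.1521; MSW = 685.371/25 = 27.4149
F = MSB/MSW = 6.6078
df = (3, 25)
p-value (upper-tail) = 0.00193
At α=0.01: p < α → reject H₀

reject H₀: yes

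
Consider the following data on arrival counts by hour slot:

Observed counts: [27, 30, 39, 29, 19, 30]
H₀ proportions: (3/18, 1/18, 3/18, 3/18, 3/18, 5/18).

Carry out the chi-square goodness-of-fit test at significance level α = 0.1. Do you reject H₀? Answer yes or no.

reject H₀: yes

n = 174; E_i = n·p_i = [29.00, 9.67, 29.00, 29.00, 29.00, 48.33]
χ² = (27−29.00)²/29.00 + (30−9.67)²/9.67 + (39−29.00)²/29.00 + (29−29.00)²/29.00 + (19−29.00)²/29.00 + (30−48.33)²/48.33 = 56.7586
df = 5
p-value (upper-tail) = 0.00000
At α=0.1: p < α → reject H₀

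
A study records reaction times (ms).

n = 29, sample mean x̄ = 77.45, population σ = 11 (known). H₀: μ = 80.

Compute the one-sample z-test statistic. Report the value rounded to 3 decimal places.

SE = σ/√n = 11/√29 = 2.0426
z = (x̄−μ₀)/SE = (77.45−80)/2.0426 = -1.2484

test statistic = -1.248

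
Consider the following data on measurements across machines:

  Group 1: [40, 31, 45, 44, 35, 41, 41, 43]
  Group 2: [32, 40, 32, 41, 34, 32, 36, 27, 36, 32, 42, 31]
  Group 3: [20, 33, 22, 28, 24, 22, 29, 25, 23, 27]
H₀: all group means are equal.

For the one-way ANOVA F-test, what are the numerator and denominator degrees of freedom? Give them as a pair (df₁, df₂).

k = 3 groups, N = 30 total
df = (k−1, N−k) = (3−1, 30−3) = (2, 27)

degrees of freedom = [2, 27]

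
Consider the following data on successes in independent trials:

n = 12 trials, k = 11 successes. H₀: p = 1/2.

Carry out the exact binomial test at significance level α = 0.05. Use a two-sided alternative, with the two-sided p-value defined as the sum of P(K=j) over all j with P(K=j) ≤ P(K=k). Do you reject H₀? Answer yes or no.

reject H₀: yes

Exact binomial: n=12, k=11, p₀=1/2=0.5000
P(X=j) = C(n,j)·p₀^j·(1−p₀)^(n−j); p = Σ P(X=j) over j with P(X=j) ≤ P(X=11)
p-value (two-sided) = 0.00635
At α=0.05: p < α → reject H₀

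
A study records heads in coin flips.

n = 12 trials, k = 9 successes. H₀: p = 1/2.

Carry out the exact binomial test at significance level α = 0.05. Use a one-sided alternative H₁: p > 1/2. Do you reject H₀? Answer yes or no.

Exact binomial: n=12, k=9, p₀=1/2=0.5000
P(X≥9) from Σ C(n,i)·p₀^i·(1−p₀)^(n−i)
p-value (one-sided, H₁ greater) = 0.07300
At α=0.05: p ≥ α → fail to reject H₀

reject H₀: no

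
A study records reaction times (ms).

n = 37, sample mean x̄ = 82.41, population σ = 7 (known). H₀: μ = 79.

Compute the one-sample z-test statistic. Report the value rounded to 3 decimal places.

SE = σ/√n = 7/√37 = 1.1508
z = (x̄−μ₀)/SE = (82.41−79)/1.1508 = 2.9632

test statistic = 2.963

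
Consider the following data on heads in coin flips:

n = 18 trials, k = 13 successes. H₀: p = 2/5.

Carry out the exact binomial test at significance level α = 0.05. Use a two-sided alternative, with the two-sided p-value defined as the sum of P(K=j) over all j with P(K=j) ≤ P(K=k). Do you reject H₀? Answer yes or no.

reject H₀: yes

Exact binomial: n=18, k=13, p₀=2/5=0.4000
P(X=j) = C(n,j)·p₀^j·(1−p₀)^(n−j); p = Σ P(X=j) over j with P(X=j) ≤ P(X=13)
p-value (two-sided) = 0.00707
At α=0.05: p < α → reject H₀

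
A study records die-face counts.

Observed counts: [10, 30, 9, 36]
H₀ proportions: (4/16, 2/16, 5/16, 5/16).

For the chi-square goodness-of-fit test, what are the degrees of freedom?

df = k − 1 = 4 − 1 = 3

degrees of freedom = 3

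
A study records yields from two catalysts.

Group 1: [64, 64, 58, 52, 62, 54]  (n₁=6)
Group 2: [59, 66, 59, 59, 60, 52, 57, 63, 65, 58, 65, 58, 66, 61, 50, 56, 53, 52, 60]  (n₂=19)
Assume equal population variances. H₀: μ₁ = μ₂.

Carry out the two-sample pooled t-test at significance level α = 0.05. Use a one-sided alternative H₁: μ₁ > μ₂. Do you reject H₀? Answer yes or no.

x̄₁=59.000, s₁=5.177, n₁=6
x̄₂=58.895, s₂=4.841, n₂=19
s_p² = [5·5.177² + 18·4.841²]/23 = 24.1648
SE = √(s_p²·(1/6+1/19)) = 2.3020
t = (59.000−58.895)/2.3020 = 0.0457
df = 23
p-value (one-sided, H₁ greater) = 0.48196
At α=0.05: p ≥ α → fail to reject H₀

reject H₀: no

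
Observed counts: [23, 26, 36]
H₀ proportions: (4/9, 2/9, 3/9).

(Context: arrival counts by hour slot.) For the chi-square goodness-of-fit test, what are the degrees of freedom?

df = k − 1 = 3 − 1 = 2

degrees of freedom = 2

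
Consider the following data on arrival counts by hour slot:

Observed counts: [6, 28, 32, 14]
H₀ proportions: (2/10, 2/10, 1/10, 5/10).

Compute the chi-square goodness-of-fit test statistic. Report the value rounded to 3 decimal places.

n = 80; E_i = n·p_i = [16.00, 16.00, 8.00, 40.00]
χ² = (6−16.00)²/16.00 + (28−16.00)²/16.00 + (32−8.00)²/8.00 + (14−40.00)²/40.00 = 104.1500
df = 3

test statistic = 104.150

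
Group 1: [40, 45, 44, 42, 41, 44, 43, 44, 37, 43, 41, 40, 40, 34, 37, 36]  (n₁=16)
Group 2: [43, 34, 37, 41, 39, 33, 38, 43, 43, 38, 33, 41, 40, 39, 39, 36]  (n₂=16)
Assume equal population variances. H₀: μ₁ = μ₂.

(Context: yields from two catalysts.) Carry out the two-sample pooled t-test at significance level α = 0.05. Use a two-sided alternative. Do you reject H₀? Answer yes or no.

x̄₁=40.688, s₁=3.260, n₁=16
x̄₂=38.562, s₂=3.326, n₂=16
s_p² = [15·3.260² + 15·3.326²]/30 = 10.8458
SE = √(s_p²·(1/16+1/16)) = 1.1644
t = (40.688−38.562)/1.1644 = 1.8250
df = 30
p-value (two-sided) = 0.07797
At α=0.05: p ≥ α → fail to reject H₀

reject H₀: no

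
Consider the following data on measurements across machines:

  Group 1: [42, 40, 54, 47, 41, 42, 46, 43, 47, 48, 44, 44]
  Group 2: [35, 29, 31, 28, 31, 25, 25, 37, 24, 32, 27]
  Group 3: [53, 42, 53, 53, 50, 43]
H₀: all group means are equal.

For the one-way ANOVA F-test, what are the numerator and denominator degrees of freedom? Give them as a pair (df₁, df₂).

k = 3 groups, N = 29 total
df = (k−1, N−k) = (3−1, 29−3) = (2, 26)

degrees of freedom = [2, 26]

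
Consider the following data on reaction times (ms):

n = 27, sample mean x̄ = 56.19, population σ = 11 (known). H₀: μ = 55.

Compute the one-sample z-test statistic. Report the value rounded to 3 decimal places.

SE = σ/√n = 11/√27 = 2.1170
z = (x̄−μ₀)/SE = (56.19−55)/2.1170 = 0.5621

test statistic = 0.562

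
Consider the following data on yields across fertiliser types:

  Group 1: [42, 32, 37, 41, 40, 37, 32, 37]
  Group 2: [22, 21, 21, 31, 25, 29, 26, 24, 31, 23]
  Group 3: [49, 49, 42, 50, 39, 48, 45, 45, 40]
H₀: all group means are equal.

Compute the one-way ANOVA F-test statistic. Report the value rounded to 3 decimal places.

Group means [37.25, 25.30, 45.22], grand mean 35.481
SSB = Σnᵢ(x̄ᵢ−x̄)² = 1915.585; SSW = ΣΣ(x−x̄ᵢ)² = 369.156
MSB = 1915.585/2 = 957.7926; MSW = 369.156/24 = 15.3815
F = MSB/MSW = 62.2692
df = (2, 24)

test statistic = 62.269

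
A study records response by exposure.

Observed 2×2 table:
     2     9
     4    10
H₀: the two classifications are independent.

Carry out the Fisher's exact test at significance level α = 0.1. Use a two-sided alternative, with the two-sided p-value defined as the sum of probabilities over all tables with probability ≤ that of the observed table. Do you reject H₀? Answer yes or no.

reject H₀: no

Margins: r₁=11, r₂=14, c₁=6, c₂=19, n=25
p_obs = C(11,2)·C(14,4)/C(25,6); sum pmf over tables with pmf ≤ p_obs
p-value (two-sided) = 0.66087
At α=0.1: p ≥ α → fail to reject H₀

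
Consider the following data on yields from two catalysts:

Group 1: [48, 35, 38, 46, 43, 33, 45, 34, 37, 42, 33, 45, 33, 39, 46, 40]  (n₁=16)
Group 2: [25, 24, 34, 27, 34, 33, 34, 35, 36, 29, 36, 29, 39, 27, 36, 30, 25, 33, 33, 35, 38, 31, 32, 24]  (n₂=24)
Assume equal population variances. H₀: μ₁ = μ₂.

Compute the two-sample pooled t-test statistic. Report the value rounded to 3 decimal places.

test statistic = 5.265

x̄₁=39.812, s₁=5.294, n₁=16
x̄₂=31.625, s₂=4.480, n₂=24
s_p² = [15·5.294² + 23·4.480²]/38 = 23.2122
SE = √(s_p²·(1/16+1/24)) = 1.5550
t = (39.812−31.625)/1.5550 = 5.2654
df = 38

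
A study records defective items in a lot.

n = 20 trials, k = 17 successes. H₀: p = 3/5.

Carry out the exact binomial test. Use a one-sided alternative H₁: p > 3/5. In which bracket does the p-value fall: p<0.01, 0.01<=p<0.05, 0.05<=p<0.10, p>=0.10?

p-value bracket: 0.01<=p<0.05

Exact binomial: n=20, k=17, p₀=3/5=0.6000
P(X≥17) from Σ C(n,i)·p₀^i·(1−p₀)^(n−i)
p-value (one-sided, H₁ greater) = 0.01596
→ bracket: 0.01<=p<0.05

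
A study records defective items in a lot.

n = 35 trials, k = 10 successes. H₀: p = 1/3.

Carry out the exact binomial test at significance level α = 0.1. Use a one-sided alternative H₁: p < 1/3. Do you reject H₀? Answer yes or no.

reject H₀: no

Exact binomial: n=35, k=10, p₀=1/3=0.3333
P(X≤10) from Σ C(n,i)·p₀^i·(1−p₀)^(n−i)
p-value (one-sided, H₁ less) = 0.34435
At α=0.1: p ≥ α → fail to reject H₀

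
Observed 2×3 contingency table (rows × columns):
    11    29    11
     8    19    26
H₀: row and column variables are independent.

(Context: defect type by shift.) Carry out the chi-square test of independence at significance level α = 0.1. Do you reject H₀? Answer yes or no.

Row totals [51, 53], col totals [19, 48, 37], n=104
χ² = (11−9.32)²/9.32 + (29−23.54)²/23.54 + (11−18.14)²/18.14 + (8−9.68)²/9.68 + (19−24.46)²/24.46 + (26−18.86)²/18.86 = 8.6028
df = 2
p-value (upper-tail) = 0.01355
At α=0.1: p < α → reject H₀

reject H₀: yes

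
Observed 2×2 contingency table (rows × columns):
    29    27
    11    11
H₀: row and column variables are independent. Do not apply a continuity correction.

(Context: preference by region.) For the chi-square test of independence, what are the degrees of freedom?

degrees of freedom = 1

df = (r−1)(c−1) = (2−1)·(2−1) = 1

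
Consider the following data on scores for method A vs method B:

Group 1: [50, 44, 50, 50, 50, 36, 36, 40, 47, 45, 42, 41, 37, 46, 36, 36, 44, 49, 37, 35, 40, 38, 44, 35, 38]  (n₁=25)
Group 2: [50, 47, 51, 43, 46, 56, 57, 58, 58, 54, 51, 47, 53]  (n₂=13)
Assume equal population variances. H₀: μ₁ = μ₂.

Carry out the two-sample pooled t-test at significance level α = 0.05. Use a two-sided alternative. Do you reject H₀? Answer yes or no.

x̄₁=41.840, s₁=5.398, n₁=25
x̄₂=51.615, s₂=4.908, n₂=13
s_p² = [24·5.398² + 12·4.908²]/36 = 27.4566
SE = √(s_p²·(1/25+1/13)) = 1.7917
t = (41.840−51.615)/1.7917 = -5.4558
df = 36
p-value (two-sided) = 0.00000
At α=0.05: p < α → reject H₀

reject H₀: yes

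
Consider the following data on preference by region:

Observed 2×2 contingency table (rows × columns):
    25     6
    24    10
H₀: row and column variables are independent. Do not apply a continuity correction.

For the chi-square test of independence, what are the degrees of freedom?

degrees of freedom = 1

df = (r−1)(c−1) = (2−1)·(2−1) = 1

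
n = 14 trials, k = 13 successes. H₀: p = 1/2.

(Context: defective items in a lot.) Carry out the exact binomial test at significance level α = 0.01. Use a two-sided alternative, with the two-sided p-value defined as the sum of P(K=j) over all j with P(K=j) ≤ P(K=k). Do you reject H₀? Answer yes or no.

Exact binomial: n=14, k=13, p₀=1/2=0.5000
P(X=j) = C(n,j)·p₀^j·(1−p₀)^(n−j); p = Σ P(X=j) over j with P(X=j) ≤ P(X=13)
p-value (two-sided) = 0.00183
At α=0.01: p < α → reject H₀

reject H₀: yes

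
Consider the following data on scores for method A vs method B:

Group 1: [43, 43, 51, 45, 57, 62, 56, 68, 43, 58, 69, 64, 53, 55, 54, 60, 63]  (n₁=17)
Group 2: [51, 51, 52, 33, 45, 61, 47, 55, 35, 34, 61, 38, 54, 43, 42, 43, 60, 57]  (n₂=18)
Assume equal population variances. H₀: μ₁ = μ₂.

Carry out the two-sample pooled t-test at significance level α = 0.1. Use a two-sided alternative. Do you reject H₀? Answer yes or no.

reject H₀: yes

x̄₁=55.529, s₁=8.464, n₁=17
x̄₂=47.889, s₂=9.292, n₂=18
s_p² = [16·8.464² + 17·9.292²]/33 = 79.2125
SE = √(s_p²·(1/17+1/18)) = 3.0100
t = (55.529−47.889)/3.0100 = 2.5384
df = 33
p-value (two-sided) = 0.01604
At α=0.1: p < α → reject H₀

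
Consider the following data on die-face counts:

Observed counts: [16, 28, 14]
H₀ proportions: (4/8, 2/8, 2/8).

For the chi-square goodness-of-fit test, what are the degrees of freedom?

degrees of freedom = 2

df = k − 1 = 3 − 1 = 2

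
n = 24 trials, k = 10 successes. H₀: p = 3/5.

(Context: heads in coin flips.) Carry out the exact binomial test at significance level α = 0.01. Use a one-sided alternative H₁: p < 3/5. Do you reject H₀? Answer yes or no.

reject H₀: no

Exact binomial: n=24, k=10, p₀=3/5=0.6000
P(X≤10) from Σ C(n,i)·p₀^i·(1−p₀)^(n−i)
p-value (one-sided, H₁ less) = 0.05349
At α=0.01: p ≥ α → fail to reject H₀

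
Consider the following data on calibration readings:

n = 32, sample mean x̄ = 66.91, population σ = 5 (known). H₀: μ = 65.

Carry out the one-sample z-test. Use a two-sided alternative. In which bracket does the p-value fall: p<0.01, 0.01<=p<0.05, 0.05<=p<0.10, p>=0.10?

p-value bracket: 0.01<=p<0.05

SE = σ/√n = 5/√32 = 0.8839
z = (x̄−μ₀)/SE = (66.91−65)/0.8839 = 2.1609
p-value (two-sided) = 0.03070
→ bracket: 0.01<=p<0.05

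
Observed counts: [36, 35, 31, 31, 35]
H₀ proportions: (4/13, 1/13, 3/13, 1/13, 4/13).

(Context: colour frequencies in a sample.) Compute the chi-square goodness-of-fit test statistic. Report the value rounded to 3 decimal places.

test statistic = 74.712

n = 168; E_i = n·p_i = [51.69, 12.92, 38.77, 12.92, 51.69]
χ² = (36−51.69)²/51.69 + (35−12.92)²/12.92 + (31−38.77)²/38.77 + (31−12.92)²/12.92 + (35−51.69)²/51.69 = 74.7118
df = 4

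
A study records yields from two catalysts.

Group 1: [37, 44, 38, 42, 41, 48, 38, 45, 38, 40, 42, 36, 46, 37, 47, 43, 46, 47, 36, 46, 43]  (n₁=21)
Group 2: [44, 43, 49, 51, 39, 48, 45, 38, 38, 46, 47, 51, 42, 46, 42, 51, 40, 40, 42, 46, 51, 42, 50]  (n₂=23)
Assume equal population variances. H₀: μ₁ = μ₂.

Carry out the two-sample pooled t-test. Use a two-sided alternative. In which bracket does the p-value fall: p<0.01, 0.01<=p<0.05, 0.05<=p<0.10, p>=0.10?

x̄₁=41.905, s₁=4.024, n₁=21
x̄₂=44.826, s₂=4.397, n₂=23
s_p² = [20·4.024² + 22·4.397²]/42 = 17.8360
SE = √(s_p²·(1/21+1/23)) = 1.2747
t = (41.905−44.826)/1.2747 = -2.2918
df = 42
p-value (two-sided) = 0.02700
→ bracket: 0.01<=p<0.05

p-value bracket: 0.01<=p<0.05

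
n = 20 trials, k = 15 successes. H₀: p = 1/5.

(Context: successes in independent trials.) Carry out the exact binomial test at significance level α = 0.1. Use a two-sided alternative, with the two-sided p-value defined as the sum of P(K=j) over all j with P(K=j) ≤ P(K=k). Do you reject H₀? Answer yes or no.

Exact binomial: n=20, k=15, p₀=1/5=0.2000
P(X=j) = C(n,j)·p₀^j·(1−p₀)^(n−j); p = Σ P(X=j) over j with P(X=j) ≤ P(X=15)
p-value (two-sided) = 0.00000
At α=0.1: p < α → reject H₀

reject H₀: yes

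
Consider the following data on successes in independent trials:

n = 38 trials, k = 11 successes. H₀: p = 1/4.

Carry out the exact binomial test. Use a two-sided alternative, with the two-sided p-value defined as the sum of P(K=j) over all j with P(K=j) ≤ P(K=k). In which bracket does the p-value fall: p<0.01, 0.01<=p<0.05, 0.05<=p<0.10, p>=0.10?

Exact binomial: n=38, k=11, p₀=1/4=0.2500
P(X=j) = C(n,j)·p₀^j·(1−p₀)^(n−j); p = Σ P(X=j) over j with P(X=j) ≤ P(X=11)
p-value (two-sided) = 0.57554
→ bracket: p>=0.10

p-value bracket: p>=0.10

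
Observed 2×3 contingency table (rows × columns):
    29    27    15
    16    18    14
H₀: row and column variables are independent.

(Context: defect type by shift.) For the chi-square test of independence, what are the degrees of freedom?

df = (r−1)(c−1) = (2−1)·(3−1) = 2

degrees of freedom = 2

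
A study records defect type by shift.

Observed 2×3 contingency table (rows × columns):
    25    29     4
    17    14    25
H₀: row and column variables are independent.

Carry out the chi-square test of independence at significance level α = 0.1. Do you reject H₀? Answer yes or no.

reject H₀: yes

Row totals [58, 56], col totals [42, 43, 29], n=114
χ² = (25−21.37)²/21.37 + (29−21.88)²/21.88 + (4−14.75)²/14.75 + (17−20.63)²/20.63 + (14−21.12)²/21.12 + (25−14.25)²/14.25 = 21.9349
df = 2
p-value (upper-tail) = 0.00002
At α=0.1: p < α → reject H₀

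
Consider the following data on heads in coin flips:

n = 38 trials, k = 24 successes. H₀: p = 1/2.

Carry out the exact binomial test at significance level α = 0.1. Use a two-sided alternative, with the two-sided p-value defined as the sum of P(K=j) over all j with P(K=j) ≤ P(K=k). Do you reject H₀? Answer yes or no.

reject H₀: no

Exact binomial: n=38, k=24, p₀=1/2=0.5000
P(X=j) = C(n,j)·p₀^j·(1−p₀)^(n−j); p = Σ P(X=j) over j with P(X=j) ≤ P(X=24)
p-value (two-sided) = 0.14331
At α=0.1: p ≥ α → fail to reject H₀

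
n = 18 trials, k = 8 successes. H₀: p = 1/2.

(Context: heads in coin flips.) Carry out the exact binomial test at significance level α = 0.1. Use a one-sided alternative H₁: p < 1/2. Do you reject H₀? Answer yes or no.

Exact binomial: n=18, k=8, p₀=1/2=0.5000
P(X≤8) from Σ C(n,i)·p₀^i·(1−p₀)^(n−i)
p-value (one-sided, H₁ less) = 0.40726
At α=0.1: p ≥ α → fail to reject H₀

reject H₀: no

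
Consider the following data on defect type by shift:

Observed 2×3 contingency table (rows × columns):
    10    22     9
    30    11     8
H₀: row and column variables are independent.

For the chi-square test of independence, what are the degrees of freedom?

df = (r−1)(c−1) = (2−1)·(3−1) = 2

degrees of freedom = 2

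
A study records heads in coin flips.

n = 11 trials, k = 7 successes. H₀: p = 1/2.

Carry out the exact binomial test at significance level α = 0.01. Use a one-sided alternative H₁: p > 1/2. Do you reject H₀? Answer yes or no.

reject H₀: no

Exact binomial: n=11, k=7, p₀=1/2=0.5000
P(X≥7) from Σ C(n,i)·p₀^i·(1−p₀)^(n−i)
p-value (one-sided, H₁ greater) = 0.27441
At α=0.01: p ≥ α → fail to reject H₀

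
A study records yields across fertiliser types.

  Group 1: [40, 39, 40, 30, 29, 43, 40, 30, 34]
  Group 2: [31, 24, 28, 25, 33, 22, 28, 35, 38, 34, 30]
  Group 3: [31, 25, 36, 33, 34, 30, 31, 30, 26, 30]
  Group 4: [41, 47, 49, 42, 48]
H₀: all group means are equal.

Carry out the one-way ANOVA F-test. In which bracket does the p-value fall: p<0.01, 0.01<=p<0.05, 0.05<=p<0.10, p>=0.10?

p-value bracket: p<0.01

Group means [36.11, 29.82, 30.60, 45.40], grand mean 33.886
SSB = Σnᵢ(x̄ᵢ−x̄)² = 997.418; SSW = ΣΣ(x−x̄ᵢ)² = 632.125
MSB = 997.418/3 = 332.4725; MSW = 632.125/31 = 20.3911
F = MSB/MSW = 16.3048
df = (3, 31)
p-value (upper-tail) = 0.00000
→ bracket: p<0.01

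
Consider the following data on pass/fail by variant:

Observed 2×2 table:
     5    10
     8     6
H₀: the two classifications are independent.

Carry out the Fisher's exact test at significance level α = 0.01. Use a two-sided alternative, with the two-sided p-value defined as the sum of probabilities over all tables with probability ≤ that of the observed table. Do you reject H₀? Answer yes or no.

reject H₀: no

Margins: r₁=15, r₂=14, c₁=13, c₂=16, n=29
p_obs = C(15,5)·C(14,8)/C(29,13); sum pmf over tables with pmf ≤ p_obs
p-value (two-sided) = 0.27230
At α=0.01: p ≥ α → fail to reject H₀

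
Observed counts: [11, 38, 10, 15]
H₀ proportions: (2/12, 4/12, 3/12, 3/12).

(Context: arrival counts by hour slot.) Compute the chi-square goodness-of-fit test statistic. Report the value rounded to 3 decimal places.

n = 74; E_i = n·p_i = [12.33, 24.67, 18.50, 18.50]
χ² = (11−12.33)²/12.33 + (38−24.67)²/24.67 + (10−18.50)²/18.50 + (15−18.50)²/18.50 = 11.9189
df = 3

test statistic = 11.919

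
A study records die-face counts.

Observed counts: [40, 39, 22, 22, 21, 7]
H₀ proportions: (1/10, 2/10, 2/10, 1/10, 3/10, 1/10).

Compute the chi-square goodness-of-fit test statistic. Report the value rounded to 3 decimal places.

n = 151; E_i = n·p_i = [15.10, 30.20, 30.20, 15.10, 45.30, 15.10]
χ² = (40−15.10)²/15.10 + (39−30.20)²/30.20 + (22−30.20)²/30.20 + (22−15.10)²/15.10 + (21−45.30)²/45.30 + (7−15.10)²/15.10 = 66.3841
df = 5

test statistic = 66.384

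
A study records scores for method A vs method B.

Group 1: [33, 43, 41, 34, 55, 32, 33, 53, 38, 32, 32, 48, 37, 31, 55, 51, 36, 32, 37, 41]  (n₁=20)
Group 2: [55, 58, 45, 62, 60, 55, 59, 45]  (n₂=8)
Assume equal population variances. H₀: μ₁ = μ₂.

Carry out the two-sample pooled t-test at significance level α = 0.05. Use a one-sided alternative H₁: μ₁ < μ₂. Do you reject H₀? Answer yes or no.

reject H₀: yes

x̄₁=39.700, s₁=8.342, n₁=20
x̄₂=54.875, s₂=6.534, n₂=8
s_p² = [19·8.342² + 7·6.534²]/26 = 62.3490
SE = √(s_p²·(1/20+1/8)) = 3.3032
t = (39.700−54.875)/3.3032 = -4.5940
df = 26
p-value (one-sided, H₁ less) = 0.00005
At α=0.05: p < α → reject H₀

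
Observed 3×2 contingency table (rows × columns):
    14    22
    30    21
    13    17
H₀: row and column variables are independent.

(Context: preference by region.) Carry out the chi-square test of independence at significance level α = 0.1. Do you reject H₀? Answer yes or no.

reject H₀: no

Row totals [36, 51, 30], col totals [57, 60], n=117
χ² = (14−17.54)²/17.54 + (22−18.46)²/18.46 + (30−24.85)²/24.85 + (21−26.15)²/26.15 + (13−14.62)²/14.62 + (17−15.38)²/15.38 = 3.8249
df = 2
p-value (upper-tail) = 0.14772
At α=0.1: p ≥ α → fail to reject H₀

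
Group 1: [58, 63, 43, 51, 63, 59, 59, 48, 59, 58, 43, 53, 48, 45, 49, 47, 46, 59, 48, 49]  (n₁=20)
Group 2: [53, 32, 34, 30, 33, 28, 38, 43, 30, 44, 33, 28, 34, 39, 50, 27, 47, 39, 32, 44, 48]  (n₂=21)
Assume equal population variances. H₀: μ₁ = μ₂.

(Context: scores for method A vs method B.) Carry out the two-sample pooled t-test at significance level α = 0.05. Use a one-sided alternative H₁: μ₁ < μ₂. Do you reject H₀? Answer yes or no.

reject H₀: no

x̄₁=52.400, s₁=6.676, n₁=20
x̄₂=37.429, s₂=7.890, n₂=21
s_p² = [19·6.676² + 20·7.890²]/39 = 53.6396
SE = √(s_p²·(1/20+1/21)) = 2.2883
t = (52.400−37.429)/2.2883 = 6.5426
df = 39
p-value (one-sided, H₁ less) = 1.00000
At α=0.05: p ≥ α → fail to reject H₀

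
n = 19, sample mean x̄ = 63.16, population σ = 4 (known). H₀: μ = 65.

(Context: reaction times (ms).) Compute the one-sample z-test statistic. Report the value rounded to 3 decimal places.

SE = σ/√n = 4/√19 = 0.9177
z = (x̄−μ₀)/SE = (63.16−65)/0.9177 = -2.0051

test statistic = -2.005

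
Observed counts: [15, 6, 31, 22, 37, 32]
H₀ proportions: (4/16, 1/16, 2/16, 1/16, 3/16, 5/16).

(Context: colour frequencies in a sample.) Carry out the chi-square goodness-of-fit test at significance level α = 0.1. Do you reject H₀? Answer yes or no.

reject H₀: yes

n = 143; E_i = n·p_i = [35.75, 8.94, 17.88, 8.94, 26.81, 44.69]
χ² = (15−35.75)²/35.75 + (6−8.94)²/8.94 + (31−17.88)²/17.88 + (22−8.94)²/8.94 + (37−26.81)²/26.81 + (32−44.69)²/44.69 = 49.2107
df = 5
p-value (upper-tail) = 0.00000
At α=0.1: p < α → reject H₀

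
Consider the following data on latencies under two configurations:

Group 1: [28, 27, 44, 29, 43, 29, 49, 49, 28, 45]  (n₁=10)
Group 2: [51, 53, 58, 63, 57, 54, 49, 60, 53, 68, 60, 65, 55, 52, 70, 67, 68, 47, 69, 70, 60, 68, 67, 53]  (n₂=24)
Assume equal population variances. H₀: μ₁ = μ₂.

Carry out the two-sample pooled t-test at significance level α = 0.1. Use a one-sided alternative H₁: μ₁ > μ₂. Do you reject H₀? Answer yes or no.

x̄₁=37.100, s₁=9.585, n₁=10
x̄₂=59.875, s₂=7.403, n₂=24
s_p² = [9·9.585² + 23·7.403²]/32 = 65.2352
SE = √(s_p²·(1/10+1/24)) = 3.0400
t = (37.100−59.875)/3.0400 = -7.4918
df = 32
p-value (one-sided, H₁ greater) = 1.00000
At α=0.1: p ≥ α → fail to reject H₀

reject H₀: no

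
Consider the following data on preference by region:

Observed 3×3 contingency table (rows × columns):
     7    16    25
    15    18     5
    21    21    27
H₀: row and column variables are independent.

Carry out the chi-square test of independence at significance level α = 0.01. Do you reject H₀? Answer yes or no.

Row totals [48, 38, 69], col totals [43, 55, 57], n=155
χ² = (7−13.32)²/13.32 + (16−17.03)²/17.03 + (25−17.65)²/17.65 + (15−10.54)²/10.54 + (18−13.48)²/13.48 + (5−13.97)²/13.97 + (21−19.14)²/19.14 + (21−24.48)²/24.48 + (27−25.37)²/25.37 = 16.0589
df = 4
p-value (upper-tail) = 0.00294
At α=0.01: p < α → reject H₀

reject H₀: yes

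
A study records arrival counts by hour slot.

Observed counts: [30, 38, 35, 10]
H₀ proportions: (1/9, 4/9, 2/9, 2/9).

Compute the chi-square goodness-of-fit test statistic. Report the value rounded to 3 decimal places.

test statistic = 40.199

n = 113; E_i = n·p_i = [12.56, 50.22, 25.11, 25.11]
χ² = (30−12.56)²/12.56 + (38−50.22)²/50.22 + (35−25.11)²/25.11 + (10−25.11)²/25.11 = 40.1991
df = 3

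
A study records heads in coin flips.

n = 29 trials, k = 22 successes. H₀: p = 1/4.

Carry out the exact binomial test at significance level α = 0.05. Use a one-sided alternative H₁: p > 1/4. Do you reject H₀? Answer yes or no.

Exact binomial: n=29, k=22, p₀=1/4=0.2500
P(X≥22) from Σ C(n,i)·p₀^i·(1−p₀)^(n−i)
p-value (one-sided, H₁ greater) = 0.00000
At α=0.05: p < α → reject H₀

reject H₀: yes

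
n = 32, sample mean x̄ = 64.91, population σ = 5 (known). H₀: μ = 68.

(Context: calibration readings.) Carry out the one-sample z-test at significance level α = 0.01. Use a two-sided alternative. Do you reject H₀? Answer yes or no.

SE = σ/√n = 5/√32 = 0.8839
z = (x̄−μ₀)/SE = (64.91−68)/0.8839 = -3.4959
p-value (two-sided) = 0.00047
At α=0.01: p < α → reject H₀

reject H₀: yes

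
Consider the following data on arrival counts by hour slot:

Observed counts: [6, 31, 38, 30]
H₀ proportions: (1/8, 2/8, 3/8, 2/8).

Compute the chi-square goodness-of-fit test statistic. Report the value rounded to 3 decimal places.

test statistic = 5.311

n = 105; E_i = n·p_i = [13.12, 26.25, 39.38, 26.25]
χ² = (6−13.12)²/13.12 + (31−26.25)²/26.25 + (38−39.38)²/39.38 + (30−26.25)²/26.25 = 5.3111
df = 3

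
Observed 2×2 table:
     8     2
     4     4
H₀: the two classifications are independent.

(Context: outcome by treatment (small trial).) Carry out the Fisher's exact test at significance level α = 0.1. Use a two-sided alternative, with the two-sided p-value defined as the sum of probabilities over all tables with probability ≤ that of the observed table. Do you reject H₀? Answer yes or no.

Margins: r₁=10, r₂=8, c₁=12, c₂=6, n=18
p_obs = C(10,8)·C(8,4)/C(18,12); sum pmf over tables with pmf ≤ p_obs
p-value (two-sided) = 0.32127
At α=0.1: p ≥ α → fail to reject H₀

reject H₀: no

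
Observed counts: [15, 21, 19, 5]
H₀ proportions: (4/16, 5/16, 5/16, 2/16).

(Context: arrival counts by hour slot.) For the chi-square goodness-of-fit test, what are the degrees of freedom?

degrees of freedom = 3

df = k − 1 = 4 − 1 = 3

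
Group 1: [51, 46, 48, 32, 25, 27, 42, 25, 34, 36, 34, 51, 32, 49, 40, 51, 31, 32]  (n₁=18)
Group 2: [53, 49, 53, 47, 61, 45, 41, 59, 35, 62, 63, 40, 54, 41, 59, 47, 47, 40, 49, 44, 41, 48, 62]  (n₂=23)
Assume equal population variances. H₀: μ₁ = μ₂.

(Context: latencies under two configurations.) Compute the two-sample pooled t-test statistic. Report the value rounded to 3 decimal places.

x̄₁=38.111, s₁=9.279, n₁=18
x̄₂=49.565, s₂=8.344, n₂=23
s_p² = [17·9.279² + 22·8.344²]/39 = 76.8059
SE = √(s_p²·(1/18+1/23)) = 2.7580
t = (38.111−49.565)/2.7580 = -4.1531
df = 39

test statistic = -4.153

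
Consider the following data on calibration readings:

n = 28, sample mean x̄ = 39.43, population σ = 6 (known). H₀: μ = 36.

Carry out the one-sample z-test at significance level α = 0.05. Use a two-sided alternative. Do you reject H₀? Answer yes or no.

reject H₀: yes

SE = σ/√n = 6/√28 = 1.1339
z = (x̄−μ₀)/SE = (39.43−36)/1.1339 = 3.0250
p-value (two-sided) = 0.00249
At α=0.05: p < α → reject H₀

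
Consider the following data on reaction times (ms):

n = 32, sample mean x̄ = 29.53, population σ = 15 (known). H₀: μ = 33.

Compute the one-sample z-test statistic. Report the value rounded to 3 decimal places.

SE = σ/√n = 15/√32 = 2.6517
z = (x̄−μ₀)/SE = (29.53−33)/2.6517 = -1.3086

test statistic = -1.309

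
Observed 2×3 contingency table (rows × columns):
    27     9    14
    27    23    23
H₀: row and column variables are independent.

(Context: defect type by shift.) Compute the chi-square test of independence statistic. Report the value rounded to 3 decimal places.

test statistic = 4.159

Row totals [50, 73], col totals [54, 32, 37], n=123
χ² = (27−21.95)²/21.95 + (9−13.01)²/13.01 + (14−15.04)²/15.04 + (27−32.05)²/32.05 + (23−18.99)²/18.99 + (23−21.96)²/21.96 = 4.1588
df = 2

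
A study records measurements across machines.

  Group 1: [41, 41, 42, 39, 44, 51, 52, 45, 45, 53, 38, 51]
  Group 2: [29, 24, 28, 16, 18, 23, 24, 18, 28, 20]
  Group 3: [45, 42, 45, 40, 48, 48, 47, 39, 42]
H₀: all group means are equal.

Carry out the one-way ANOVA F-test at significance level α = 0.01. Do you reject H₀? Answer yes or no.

reject H₀: yes

Group means [45.17, 22.80, 44.00], grand mean 37.613
SSB = Σnᵢ(x̄ᵢ−x̄)² = 3246.088; SSW = ΣΣ(x−x̄ᵢ)² = 599.267
MSB = 3246.088/2 = 1623.0441; MSW = 599.267/28 = 21.4024
F = MSB/MSW = 75.8347
df = (2, 28)
p-value (upper-tail) = 0.00000
At α=0.01: p < α → reject H₀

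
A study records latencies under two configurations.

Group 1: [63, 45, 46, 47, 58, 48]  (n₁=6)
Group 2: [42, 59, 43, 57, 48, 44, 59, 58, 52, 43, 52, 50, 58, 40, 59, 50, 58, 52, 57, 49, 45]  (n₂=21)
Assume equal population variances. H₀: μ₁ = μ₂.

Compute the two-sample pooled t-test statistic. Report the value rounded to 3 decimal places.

test statistic = -0.008

x̄₁=51.167, s₁=7.468, n₁=6
x̄₂=51.190, s₂=6.493, n₂=21
s_p² = [5·7.468² + 20·6.493²]/25 = 44.8829
SE = √(s_p²·(1/6+1/21)) = 3.1013
t = (51.167−51.190)/3.1013 = -0.0077
df = 25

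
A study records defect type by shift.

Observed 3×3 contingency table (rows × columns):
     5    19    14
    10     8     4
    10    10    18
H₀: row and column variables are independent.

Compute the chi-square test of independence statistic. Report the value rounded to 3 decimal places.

test statistic = 11.782

Row totals [38, 22, 38], col totals [25, 37, 36], n=98
χ² = (5−9.69)²/9.69 + (19−14.35)²/14.35 + (14−13.96)²/13.96 + (10−5.61)²/5.61 + (8−8.31)²/8.31 + (4−8.08)²/8.08 + (10−9.69)²/9.69 + (10−14.35)²/14.35 + (18−13.96)²/13.96 = 11.7816
df = 4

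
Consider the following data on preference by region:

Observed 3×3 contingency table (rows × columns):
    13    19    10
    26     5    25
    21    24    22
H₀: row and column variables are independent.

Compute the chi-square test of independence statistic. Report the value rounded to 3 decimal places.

Row totals [42, 56, 67], col totals [60, 48, 57], n=165
χ² = (13−15.27)²/15.27 + (19−12.22)²/12.22 + (10−14.51)²/14.51 + (26−20.36)²/20.36 + (5−16.29)²/16.29 + (25−19.35)²/19.35 + (21−24.36)²/24.36 + (24−19.49)²/19.49 + (22−23.15)²/23.15 = 18.1064
df = 4

test statistic = 18.106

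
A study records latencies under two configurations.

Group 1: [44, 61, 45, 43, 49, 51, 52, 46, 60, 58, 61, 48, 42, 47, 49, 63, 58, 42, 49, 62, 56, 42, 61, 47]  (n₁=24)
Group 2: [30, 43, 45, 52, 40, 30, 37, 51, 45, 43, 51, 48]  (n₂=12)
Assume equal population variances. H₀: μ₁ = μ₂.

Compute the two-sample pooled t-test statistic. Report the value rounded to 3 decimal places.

test statistic = 3.283

x̄₁=51.500, s₁=7.325, n₁=24
x̄₂=42.917, s₂=7.537, n₂=12
s_p² = [23·7.325² + 11·7.537²]/34 = 54.6740
SE = √(s_p²·(1/24+1/12)) = 2.6142
t = (51.500−42.917)/2.6142 = 3.2833
df = 34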